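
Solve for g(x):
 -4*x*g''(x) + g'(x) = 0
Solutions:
 g(x) = C1 + C2*x^(5/4)


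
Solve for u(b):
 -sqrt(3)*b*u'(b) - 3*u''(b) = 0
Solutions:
 u(b) = C1 + C2*erf(sqrt(2)*3^(3/4)*b/6)


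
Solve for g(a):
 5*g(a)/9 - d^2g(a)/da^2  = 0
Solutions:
 g(a) = C1*exp(-sqrt(5)*a/3) + C2*exp(sqrt(5)*a/3)


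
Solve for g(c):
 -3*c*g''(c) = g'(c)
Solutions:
 g(c) = C1 + C2*c^(2/3)


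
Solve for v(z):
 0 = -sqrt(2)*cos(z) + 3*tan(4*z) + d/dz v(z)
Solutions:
 v(z) = C1 + 3*log(cos(4*z))/4 + sqrt(2)*sin(z)


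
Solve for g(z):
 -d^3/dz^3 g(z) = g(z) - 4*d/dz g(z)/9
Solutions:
 g(z) = C1*exp(z*(8*18^(1/3)/(sqrt(58281) + 243)^(1/3) + 12^(1/3)*(sqrt(58281) + 243)^(1/3))/36)*sin(2^(1/3)*3^(1/6)*z*(-2^(1/3)*3^(2/3)*(sqrt(58281) + 243)^(1/3) + 24/(sqrt(58281) + 243)^(1/3))/36) + C2*exp(z*(8*18^(1/3)/(sqrt(58281) + 243)^(1/3) + 12^(1/3)*(sqrt(58281) + 243)^(1/3))/36)*cos(2^(1/3)*3^(1/6)*z*(-2^(1/3)*3^(2/3)*(sqrt(58281) + 243)^(1/3) + 24/(sqrt(58281) + 243)^(1/3))/36) + C3*exp(-z*(8*18^(1/3)/(sqrt(58281) + 243)^(1/3) + 12^(1/3)*(sqrt(58281) + 243)^(1/3))/18)


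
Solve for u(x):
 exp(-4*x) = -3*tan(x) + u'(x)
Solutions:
 u(x) = C1 + 3*log(tan(x)^2 + 1)/2 - exp(-4*x)/4


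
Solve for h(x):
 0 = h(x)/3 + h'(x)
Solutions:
 h(x) = C1*exp(-x/3)


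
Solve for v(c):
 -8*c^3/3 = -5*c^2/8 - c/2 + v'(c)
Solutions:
 v(c) = C1 - 2*c^4/3 + 5*c^3/24 + c^2/4


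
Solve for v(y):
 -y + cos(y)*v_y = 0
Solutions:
 v(y) = C1 + Integral(y/cos(y), y)


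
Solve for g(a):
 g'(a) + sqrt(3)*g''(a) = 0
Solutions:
 g(a) = C1 + C2*exp(-sqrt(3)*a/3)


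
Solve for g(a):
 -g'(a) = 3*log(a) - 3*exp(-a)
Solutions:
 g(a) = C1 - 3*a*log(a) + 3*a - 3*exp(-a)


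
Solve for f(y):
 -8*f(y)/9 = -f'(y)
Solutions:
 f(y) = C1*exp(8*y/9)


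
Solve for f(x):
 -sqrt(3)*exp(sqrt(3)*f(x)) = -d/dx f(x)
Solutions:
 f(x) = sqrt(3)*(2*log(-1/(C1 + sqrt(3)*x)) - log(3))/6


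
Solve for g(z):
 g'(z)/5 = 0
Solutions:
 g(z) = C1


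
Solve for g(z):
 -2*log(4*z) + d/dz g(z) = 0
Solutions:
 g(z) = C1 + 2*z*log(z) - 2*z + z*log(16)


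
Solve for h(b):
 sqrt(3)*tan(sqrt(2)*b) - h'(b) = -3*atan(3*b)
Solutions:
 h(b) = C1 + 3*b*atan(3*b) - log(9*b^2 + 1)/2 - sqrt(6)*log(cos(sqrt(2)*b))/2


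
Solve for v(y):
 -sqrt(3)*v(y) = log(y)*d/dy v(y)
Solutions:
 v(y) = C1*exp(-sqrt(3)*li(y))


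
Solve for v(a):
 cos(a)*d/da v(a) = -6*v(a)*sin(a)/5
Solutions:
 v(a) = C1*cos(a)^(6/5)


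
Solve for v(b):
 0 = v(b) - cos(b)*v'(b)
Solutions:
 v(b) = C1*sqrt(sin(b) + 1)/sqrt(sin(b) - 1)


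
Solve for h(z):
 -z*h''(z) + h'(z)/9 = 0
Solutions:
 h(z) = C1 + C2*z^(10/9)


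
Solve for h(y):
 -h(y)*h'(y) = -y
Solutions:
 h(y) = -sqrt(C1 + y^2)
 h(y) = sqrt(C1 + y^2)


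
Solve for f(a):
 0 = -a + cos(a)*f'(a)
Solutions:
 f(a) = C1 + Integral(a/cos(a), a)


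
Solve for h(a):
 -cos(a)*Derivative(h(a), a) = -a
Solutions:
 h(a) = C1 + Integral(a/cos(a), a)


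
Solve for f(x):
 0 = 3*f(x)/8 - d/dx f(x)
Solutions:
 f(x) = C1*exp(3*x/8)


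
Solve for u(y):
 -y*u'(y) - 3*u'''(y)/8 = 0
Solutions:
 u(y) = C1 + Integral(C2*airyai(-2*3^(2/3)*y/3) + C3*airybi(-2*3^(2/3)*y/3), y)


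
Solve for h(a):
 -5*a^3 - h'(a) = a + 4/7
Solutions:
 h(a) = C1 - 5*a^4/4 - a^2/2 - 4*a/7


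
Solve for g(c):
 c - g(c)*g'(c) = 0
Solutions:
 g(c) = -sqrt(C1 + c^2)
 g(c) = sqrt(C1 + c^2)


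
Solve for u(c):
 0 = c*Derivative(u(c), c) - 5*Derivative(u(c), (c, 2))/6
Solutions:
 u(c) = C1 + C2*erfi(sqrt(15)*c/5)


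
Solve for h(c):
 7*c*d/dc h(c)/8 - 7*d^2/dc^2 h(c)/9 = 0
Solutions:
 h(c) = C1 + C2*erfi(3*c/4)


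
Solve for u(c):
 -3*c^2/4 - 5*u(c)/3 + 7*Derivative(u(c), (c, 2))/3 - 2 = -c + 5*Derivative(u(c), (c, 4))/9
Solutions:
 u(c) = C1*exp(-sqrt(10)*c*sqrt(21 - sqrt(141))/10) + C2*exp(sqrt(10)*c*sqrt(21 - sqrt(141))/10) + C3*exp(-sqrt(10)*c*sqrt(sqrt(141) + 21)/10) + C4*exp(sqrt(10)*c*sqrt(sqrt(141) + 21)/10) - 9*c^2/20 + 3*c/5 - 123/50


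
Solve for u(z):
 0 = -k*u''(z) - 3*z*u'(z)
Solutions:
 u(z) = C1 + C2*sqrt(k)*erf(sqrt(6)*z*sqrt(1/k)/2)


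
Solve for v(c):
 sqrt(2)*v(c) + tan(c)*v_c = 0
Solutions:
 v(c) = C1/sin(c)^(sqrt(2))


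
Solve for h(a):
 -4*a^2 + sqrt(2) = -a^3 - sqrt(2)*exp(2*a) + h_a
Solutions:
 h(a) = C1 + a^4/4 - 4*a^3/3 + sqrt(2)*a + sqrt(2)*exp(2*a)/2


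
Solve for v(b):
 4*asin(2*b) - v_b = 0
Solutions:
 v(b) = C1 + 4*b*asin(2*b) + 2*sqrt(1 - 4*b^2)


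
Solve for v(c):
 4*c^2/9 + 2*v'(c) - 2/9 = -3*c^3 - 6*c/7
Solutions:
 v(c) = C1 - 3*c^4/8 - 2*c^3/27 - 3*c^2/14 + c/9


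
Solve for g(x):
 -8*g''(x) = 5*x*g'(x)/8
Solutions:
 g(x) = C1 + C2*erf(sqrt(10)*x/16)


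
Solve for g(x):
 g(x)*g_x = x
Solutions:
 g(x) = -sqrt(C1 + x^2)
 g(x) = sqrt(C1 + x^2)


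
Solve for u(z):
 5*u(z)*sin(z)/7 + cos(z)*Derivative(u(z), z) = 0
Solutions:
 u(z) = C1*cos(z)^(5/7)


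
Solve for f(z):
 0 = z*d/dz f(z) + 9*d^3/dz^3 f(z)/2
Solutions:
 f(z) = C1 + Integral(C2*airyai(-6^(1/3)*z/3) + C3*airybi(-6^(1/3)*z/3), z)


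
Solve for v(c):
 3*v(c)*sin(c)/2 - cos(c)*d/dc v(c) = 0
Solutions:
 v(c) = C1/cos(c)^(3/2)


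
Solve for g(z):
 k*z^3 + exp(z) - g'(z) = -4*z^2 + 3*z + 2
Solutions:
 g(z) = C1 + k*z^4/4 + 4*z^3/3 - 3*z^2/2 - 2*z + exp(z)


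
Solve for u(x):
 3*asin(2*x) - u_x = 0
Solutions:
 u(x) = C1 + 3*x*asin(2*x) + 3*sqrt(1 - 4*x^2)/2


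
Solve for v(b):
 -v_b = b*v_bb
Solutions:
 v(b) = C1 + C2*log(b)


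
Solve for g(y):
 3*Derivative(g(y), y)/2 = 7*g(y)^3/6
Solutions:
 g(y) = -3*sqrt(2)*sqrt(-1/(C1 + 7*y))/2
 g(y) = 3*sqrt(2)*sqrt(-1/(C1 + 7*y))/2


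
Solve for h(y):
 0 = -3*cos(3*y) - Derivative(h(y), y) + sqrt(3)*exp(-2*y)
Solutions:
 h(y) = C1 - sin(3*y) - sqrt(3)*exp(-2*y)/2


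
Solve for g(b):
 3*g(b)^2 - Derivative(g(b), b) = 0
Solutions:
 g(b) = -1/(C1 + 3*b)


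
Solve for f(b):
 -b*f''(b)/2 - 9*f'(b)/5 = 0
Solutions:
 f(b) = C1 + C2/b^(13/5)


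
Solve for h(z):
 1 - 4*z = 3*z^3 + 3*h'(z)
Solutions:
 h(z) = C1 - z^4/4 - 2*z^2/3 + z/3


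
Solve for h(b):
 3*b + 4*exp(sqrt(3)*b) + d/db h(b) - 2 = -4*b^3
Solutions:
 h(b) = C1 - b^4 - 3*b^2/2 + 2*b - 4*sqrt(3)*exp(sqrt(3)*b)/3


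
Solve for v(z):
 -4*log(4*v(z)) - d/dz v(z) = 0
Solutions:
 Integral(1/(log(_y) + 2*log(2)), (_y, v(z)))/4 = C1 - z


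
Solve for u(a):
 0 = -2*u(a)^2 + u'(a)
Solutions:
 u(a) = -1/(C1 + 2*a)


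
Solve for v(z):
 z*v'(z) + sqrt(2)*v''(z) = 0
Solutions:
 v(z) = C1 + C2*erf(2^(1/4)*z/2)


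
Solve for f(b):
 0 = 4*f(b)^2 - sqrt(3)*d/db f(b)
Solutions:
 f(b) = -3/(C1 + 4*sqrt(3)*b)


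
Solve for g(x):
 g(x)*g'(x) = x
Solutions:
 g(x) = -sqrt(C1 + x^2)
 g(x) = sqrt(C1 + x^2)


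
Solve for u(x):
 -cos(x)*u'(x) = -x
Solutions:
 u(x) = C1 + Integral(x/cos(x), x)


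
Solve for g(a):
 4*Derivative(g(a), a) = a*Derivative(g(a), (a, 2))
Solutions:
 g(a) = C1 + C2*a^5


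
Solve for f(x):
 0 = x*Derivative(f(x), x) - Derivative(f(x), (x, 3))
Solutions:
 f(x) = C1 + Integral(C2*airyai(x) + C3*airybi(x), x)


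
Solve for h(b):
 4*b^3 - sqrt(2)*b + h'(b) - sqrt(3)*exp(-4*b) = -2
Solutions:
 h(b) = C1 - b^4 + sqrt(2)*b^2/2 - 2*b - sqrt(3)*exp(-4*b)/4


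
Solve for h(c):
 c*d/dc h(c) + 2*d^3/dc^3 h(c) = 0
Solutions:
 h(c) = C1 + Integral(C2*airyai(-2^(2/3)*c/2) + C3*airybi(-2^(2/3)*c/2), c)


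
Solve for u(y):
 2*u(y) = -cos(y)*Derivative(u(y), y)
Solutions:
 u(y) = C1*(sin(y) - 1)/(sin(y) + 1)


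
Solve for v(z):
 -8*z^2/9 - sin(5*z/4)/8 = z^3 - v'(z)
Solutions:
 v(z) = C1 + z^4/4 + 8*z^3/27 - cos(5*z/4)/10


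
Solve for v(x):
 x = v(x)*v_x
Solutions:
 v(x) = -sqrt(C1 + x^2)
 v(x) = sqrt(C1 + x^2)


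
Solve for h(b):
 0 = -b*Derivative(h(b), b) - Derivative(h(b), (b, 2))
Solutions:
 h(b) = C1 + C2*erf(sqrt(2)*b/2)


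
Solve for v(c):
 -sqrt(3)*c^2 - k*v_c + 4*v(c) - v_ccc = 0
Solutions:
 v(c) = C1*exp(c*(-k/(3*(sqrt(k^3/27 + 4) + 2)^(1/3)) + (sqrt(k^3/27 + 4) + 2)^(1/3))) + C2*exp(c*(-4*k/((-1 + sqrt(3)*I)*(sqrt(k^3/27 + 4) + 2)^(1/3)) - 3*(sqrt(k^3/27 + 4) + 2)^(1/3) + 3*sqrt(3)*I*(sqrt(k^3/27 + 4) + 2)^(1/3))/6) + C3*exp(c*(4*k/((1 + sqrt(3)*I)*(sqrt(k^3/27 + 4) + 2)^(1/3)) - 3*(sqrt(k^3/27 + 4) + 2)^(1/3) - 3*sqrt(3)*I*(sqrt(k^3/27 + 4) + 2)^(1/3))/6) + sqrt(3)*c^2/4 + sqrt(3)*c*k/8 + sqrt(3)*k^2/32


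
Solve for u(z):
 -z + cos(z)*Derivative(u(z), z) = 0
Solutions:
 u(z) = C1 + Integral(z/cos(z), z)


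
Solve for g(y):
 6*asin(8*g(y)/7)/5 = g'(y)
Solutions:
 Integral(1/asin(8*_y/7), (_y, g(y))) = C1 + 6*y/5


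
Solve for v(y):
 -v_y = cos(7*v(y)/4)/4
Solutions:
 y/4 - 2*log(sin(7*v(y)/4) - 1)/7 + 2*log(sin(7*v(y)/4) + 1)/7 = C1


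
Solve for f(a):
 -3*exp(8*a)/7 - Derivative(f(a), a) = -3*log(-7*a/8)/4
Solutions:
 f(a) = C1 + 3*a*log(-a)/4 + 3*a*(-3*log(2) - 1 + log(7))/4 - 3*exp(8*a)/56


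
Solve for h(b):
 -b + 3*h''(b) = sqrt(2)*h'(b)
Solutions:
 h(b) = C1 + C2*exp(sqrt(2)*b/3) - sqrt(2)*b^2/4 - 3*b/2


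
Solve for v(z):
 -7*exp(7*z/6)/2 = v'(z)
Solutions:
 v(z) = C1 - 3*exp(7*z/6)


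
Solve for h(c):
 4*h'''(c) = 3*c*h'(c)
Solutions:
 h(c) = C1 + Integral(C2*airyai(6^(1/3)*c/2) + C3*airybi(6^(1/3)*c/2), c)


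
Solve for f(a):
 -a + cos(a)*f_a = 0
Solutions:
 f(a) = C1 + Integral(a/cos(a), a)


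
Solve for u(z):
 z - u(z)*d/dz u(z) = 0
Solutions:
 u(z) = -sqrt(C1 + z^2)
 u(z) = sqrt(C1 + z^2)


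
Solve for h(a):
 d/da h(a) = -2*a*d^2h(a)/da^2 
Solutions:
 h(a) = C1 + C2*sqrt(a)


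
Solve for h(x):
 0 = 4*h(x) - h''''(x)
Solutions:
 h(x) = C1*exp(-sqrt(2)*x) + C2*exp(sqrt(2)*x) + C3*sin(sqrt(2)*x) + C4*cos(sqrt(2)*x)


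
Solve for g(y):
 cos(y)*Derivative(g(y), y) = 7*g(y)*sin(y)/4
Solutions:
 g(y) = C1/cos(y)^(7/4)


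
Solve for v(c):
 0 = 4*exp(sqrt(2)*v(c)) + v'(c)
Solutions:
 v(c) = sqrt(2)*(2*log(1/(C1 + 4*c)) - log(2))/4


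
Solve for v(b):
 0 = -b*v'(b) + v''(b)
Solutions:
 v(b) = C1 + C2*erfi(sqrt(2)*b/2)


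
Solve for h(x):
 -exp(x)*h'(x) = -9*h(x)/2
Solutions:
 h(x) = C1*exp(-9*exp(-x)/2)


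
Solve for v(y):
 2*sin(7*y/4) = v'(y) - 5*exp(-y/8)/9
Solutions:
 v(y) = C1 - 8*cos(7*y/4)/7 - 40*exp(-y/8)/9


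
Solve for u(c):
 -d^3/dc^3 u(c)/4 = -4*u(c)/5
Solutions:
 u(c) = C3*exp(2*2^(1/3)*5^(2/3)*c/5) + (C1*sin(2^(1/3)*sqrt(3)*5^(2/3)*c/5) + C2*cos(2^(1/3)*sqrt(3)*5^(2/3)*c/5))*exp(-2^(1/3)*5^(2/3)*c/5)


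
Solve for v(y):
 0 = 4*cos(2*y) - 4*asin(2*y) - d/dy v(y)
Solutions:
 v(y) = C1 - 4*y*asin(2*y) - 2*sqrt(1 - 4*y^2) + 2*sin(2*y)


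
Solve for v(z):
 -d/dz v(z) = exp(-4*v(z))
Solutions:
 v(z) = log(-I*(C1 - 4*z)^(1/4))
 v(z) = log(I*(C1 - 4*z)^(1/4))
 v(z) = log(-(C1 - 4*z)^(1/4))
 v(z) = log(C1 - 4*z)/4


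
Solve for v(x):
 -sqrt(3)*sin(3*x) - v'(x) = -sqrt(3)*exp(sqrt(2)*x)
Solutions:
 v(x) = C1 + sqrt(6)*exp(sqrt(2)*x)/2 + sqrt(3)*cos(3*x)/3


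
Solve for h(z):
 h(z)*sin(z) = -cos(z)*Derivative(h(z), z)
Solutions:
 h(z) = C1*cos(z)


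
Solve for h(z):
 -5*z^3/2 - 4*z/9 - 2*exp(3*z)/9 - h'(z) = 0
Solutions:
 h(z) = C1 - 5*z^4/8 - 2*z^2/9 - 2*exp(3*z)/27


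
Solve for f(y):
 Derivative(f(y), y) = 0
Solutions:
 f(y) = C1


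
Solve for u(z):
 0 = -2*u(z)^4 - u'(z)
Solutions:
 u(z) = (-3^(2/3) - 3*3^(1/6)*I)*(1/(C1 + 2*z))^(1/3)/6
 u(z) = (-3^(2/3) + 3*3^(1/6)*I)*(1/(C1 + 2*z))^(1/3)/6
 u(z) = (1/(C1 + 6*z))^(1/3)


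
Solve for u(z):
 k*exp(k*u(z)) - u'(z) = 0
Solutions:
 u(z) = Piecewise((log(-1/(C1*k + k^2*z))/k, Ne(k, 0)), (nan, True))
 u(z) = Piecewise((C1 + k*z, Eq(k, 0)), (nan, True))


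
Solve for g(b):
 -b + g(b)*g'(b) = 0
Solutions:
 g(b) = -sqrt(C1 + b^2)
 g(b) = sqrt(C1 + b^2)


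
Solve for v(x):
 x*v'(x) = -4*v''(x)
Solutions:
 v(x) = C1 + C2*erf(sqrt(2)*x/4)


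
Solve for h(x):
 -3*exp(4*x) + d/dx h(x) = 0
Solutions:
 h(x) = C1 + 3*exp(4*x)/4


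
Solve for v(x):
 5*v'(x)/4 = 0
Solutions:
 v(x) = C1


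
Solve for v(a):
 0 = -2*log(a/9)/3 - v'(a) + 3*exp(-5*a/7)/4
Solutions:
 v(a) = C1 - 2*a*log(a)/3 + 2*a*(1 + 2*log(3))/3 - 21*exp(-5*a/7)/20


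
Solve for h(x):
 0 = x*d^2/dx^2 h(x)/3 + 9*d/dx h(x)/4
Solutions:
 h(x) = C1 + C2/x^(23/4)


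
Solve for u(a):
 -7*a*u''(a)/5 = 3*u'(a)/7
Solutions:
 u(a) = C1 + C2*a^(34/49)


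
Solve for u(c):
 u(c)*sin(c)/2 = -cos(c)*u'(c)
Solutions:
 u(c) = C1*sqrt(cos(c))


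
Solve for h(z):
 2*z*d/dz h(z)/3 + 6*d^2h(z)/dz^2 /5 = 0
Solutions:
 h(z) = C1 + C2*erf(sqrt(10)*z/6)


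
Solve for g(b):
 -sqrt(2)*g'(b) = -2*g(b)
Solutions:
 g(b) = C1*exp(sqrt(2)*b)


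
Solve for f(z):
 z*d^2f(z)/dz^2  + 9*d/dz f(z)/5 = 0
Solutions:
 f(z) = C1 + C2/z^(4/5)


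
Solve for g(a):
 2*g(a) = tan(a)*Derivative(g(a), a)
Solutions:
 g(a) = C1*sin(a)^2


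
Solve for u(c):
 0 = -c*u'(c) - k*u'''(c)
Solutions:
 u(c) = C1 + Integral(C2*airyai(c*(-1/k)^(1/3)) + C3*airybi(c*(-1/k)^(1/3)), c)


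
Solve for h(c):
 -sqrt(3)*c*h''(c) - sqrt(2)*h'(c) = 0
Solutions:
 h(c) = C1 + C2*c^(1 - sqrt(6)/3)


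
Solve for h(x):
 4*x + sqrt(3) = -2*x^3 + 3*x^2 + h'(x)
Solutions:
 h(x) = C1 + x^4/2 - x^3 + 2*x^2 + sqrt(3)*x


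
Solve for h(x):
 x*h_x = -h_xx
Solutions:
 h(x) = C1 + C2*erf(sqrt(2)*x/2)


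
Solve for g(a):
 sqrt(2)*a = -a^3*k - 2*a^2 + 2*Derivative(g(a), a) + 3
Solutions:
 g(a) = C1 + a^4*k/8 + a^3/3 + sqrt(2)*a^2/4 - 3*a/2


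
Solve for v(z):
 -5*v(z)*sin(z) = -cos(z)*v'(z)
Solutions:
 v(z) = C1/cos(z)^5


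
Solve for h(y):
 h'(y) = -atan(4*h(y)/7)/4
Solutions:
 Integral(1/atan(4*_y/7), (_y, h(y))) = C1 - y/4


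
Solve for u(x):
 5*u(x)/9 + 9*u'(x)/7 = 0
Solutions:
 u(x) = C1*exp(-35*x/81)


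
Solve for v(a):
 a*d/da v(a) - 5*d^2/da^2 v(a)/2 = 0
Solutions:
 v(a) = C1 + C2*erfi(sqrt(5)*a/5)


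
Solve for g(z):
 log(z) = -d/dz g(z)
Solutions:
 g(z) = C1 - z*log(z) + z


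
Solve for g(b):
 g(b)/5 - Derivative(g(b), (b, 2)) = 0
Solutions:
 g(b) = C1*exp(-sqrt(5)*b/5) + C2*exp(sqrt(5)*b/5)


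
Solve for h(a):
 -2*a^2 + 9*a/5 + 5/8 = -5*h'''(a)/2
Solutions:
 h(a) = C1 + C2*a + C3*a^2 + a^5/75 - 3*a^4/100 - a^3/24


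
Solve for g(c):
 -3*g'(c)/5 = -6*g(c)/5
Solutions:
 g(c) = C1*exp(2*c)


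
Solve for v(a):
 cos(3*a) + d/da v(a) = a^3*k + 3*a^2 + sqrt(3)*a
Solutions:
 v(a) = C1 + a^4*k/4 + a^3 + sqrt(3)*a^2/2 - sin(3*a)/3


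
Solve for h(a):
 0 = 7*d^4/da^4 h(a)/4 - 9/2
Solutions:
 h(a) = C1 + C2*a + C3*a^2 + C4*a^3 + 3*a^4/28


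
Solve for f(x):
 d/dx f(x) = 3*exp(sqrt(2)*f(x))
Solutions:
 f(x) = sqrt(2)*(2*log(-1/(C1 + 3*x)) - log(2))/4


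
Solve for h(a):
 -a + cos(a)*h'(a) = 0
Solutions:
 h(a) = C1 + Integral(a/cos(a), a)


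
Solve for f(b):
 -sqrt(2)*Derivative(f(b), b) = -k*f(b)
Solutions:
 f(b) = C1*exp(sqrt(2)*b*k/2)


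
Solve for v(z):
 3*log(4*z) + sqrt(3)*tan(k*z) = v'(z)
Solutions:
 v(z) = C1 + 3*z*log(z) - 3*z + 6*z*log(2) + sqrt(3)*Piecewise((-log(cos(k*z))/k, Ne(k, 0)), (0, True))


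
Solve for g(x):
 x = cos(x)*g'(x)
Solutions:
 g(x) = C1 + Integral(x/cos(x), x)


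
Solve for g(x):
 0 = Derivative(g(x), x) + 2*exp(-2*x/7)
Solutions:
 g(x) = C1 + 7*exp(-2*x/7)


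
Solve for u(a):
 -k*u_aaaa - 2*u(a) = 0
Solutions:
 u(a) = C1*exp(-2^(1/4)*a*(-1/k)^(1/4)) + C2*exp(2^(1/4)*a*(-1/k)^(1/4)) + C3*exp(-2^(1/4)*I*a*(-1/k)^(1/4)) + C4*exp(2^(1/4)*I*a*(-1/k)^(1/4))


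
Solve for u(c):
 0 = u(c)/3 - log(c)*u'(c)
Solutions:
 u(c) = C1*exp(li(c)/3)


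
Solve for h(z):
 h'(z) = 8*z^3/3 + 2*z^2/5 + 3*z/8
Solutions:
 h(z) = C1 + 2*z^4/3 + 2*z^3/15 + 3*z^2/16


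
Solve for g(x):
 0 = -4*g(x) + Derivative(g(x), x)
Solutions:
 g(x) = C1*exp(4*x)


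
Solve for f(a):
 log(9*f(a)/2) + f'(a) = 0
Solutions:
 -Integral(1/(-log(_y) - 2*log(3) + log(2)), (_y, f(a))) = C1 - a


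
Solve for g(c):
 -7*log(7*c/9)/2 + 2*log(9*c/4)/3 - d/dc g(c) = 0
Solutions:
 g(c) = C1 - 17*c*log(c)/6 - 7*c*log(7)/2 - 4*c*log(2)/3 + 17*c/6 + 25*c*log(3)/3


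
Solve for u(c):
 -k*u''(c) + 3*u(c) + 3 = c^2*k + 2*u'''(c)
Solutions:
 u(c) = C1*exp(-c*(k^2/(k^3 + sqrt(-k^6 + (k^3 - 162)^2) - 162)^(1/3) + k + (k^3 + sqrt(-k^6 + (k^3 - 162)^2) - 162)^(1/3))/6) + C2*exp(c*(-4*k^2/((-1 + sqrt(3)*I)*(k^3 + sqrt(-k^6 + (k^3 - 162)^2) - 162)^(1/3)) - 2*k + (k^3 + sqrt(-k^6 + (k^3 - 162)^2) - 162)^(1/3) - sqrt(3)*I*(k^3 + sqrt(-k^6 + (k^3 - 162)^2) - 162)^(1/3))/12) + C3*exp(c*(4*k^2/((1 + sqrt(3)*I)*(k^3 + sqrt(-k^6 + (k^3 - 162)^2) - 162)^(1/3)) - 2*k + (k^3 + sqrt(-k^6 + (k^3 - 162)^2) - 162)^(1/3) + sqrt(3)*I*(k^3 + sqrt(-k^6 + (k^3 - 162)^2) - 162)^(1/3))/12) + c^2*k/3 + 2*k^2/9 - 1


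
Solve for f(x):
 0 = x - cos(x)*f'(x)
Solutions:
 f(x) = C1 + Integral(x/cos(x), x)


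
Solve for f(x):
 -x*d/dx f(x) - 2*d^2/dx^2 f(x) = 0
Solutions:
 f(x) = C1 + C2*erf(x/2)


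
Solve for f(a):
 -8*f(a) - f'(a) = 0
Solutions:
 f(a) = C1*exp(-8*a)


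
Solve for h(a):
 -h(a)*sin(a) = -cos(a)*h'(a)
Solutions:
 h(a) = C1/cos(a)


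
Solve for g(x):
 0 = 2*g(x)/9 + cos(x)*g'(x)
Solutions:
 g(x) = C1*(sin(x) - 1)^(1/9)/(sin(x) + 1)^(1/9)


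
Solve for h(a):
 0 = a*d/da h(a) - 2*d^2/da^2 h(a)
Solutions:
 h(a) = C1 + C2*erfi(a/2)


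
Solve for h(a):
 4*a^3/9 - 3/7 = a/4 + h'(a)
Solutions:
 h(a) = C1 + a^4/9 - a^2/8 - 3*a/7


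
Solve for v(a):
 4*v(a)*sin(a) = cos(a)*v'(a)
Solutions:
 v(a) = C1/cos(a)^4


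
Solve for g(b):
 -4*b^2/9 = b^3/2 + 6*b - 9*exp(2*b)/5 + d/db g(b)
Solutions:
 g(b) = C1 - b^4/8 - 4*b^3/27 - 3*b^2 + 9*exp(2*b)/10


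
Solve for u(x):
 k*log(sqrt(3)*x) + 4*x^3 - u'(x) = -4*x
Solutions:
 u(x) = C1 + k*x*log(x) - k*x + k*x*log(3)/2 + x^4 + 2*x^2


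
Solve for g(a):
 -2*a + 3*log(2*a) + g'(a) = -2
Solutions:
 g(a) = C1 + a^2 - 3*a*log(a) - a*log(8) + a


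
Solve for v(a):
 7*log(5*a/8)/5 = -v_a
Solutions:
 v(a) = C1 - 7*a*log(a)/5 - 7*a*log(5)/5 + 7*a/5 + 21*a*log(2)/5


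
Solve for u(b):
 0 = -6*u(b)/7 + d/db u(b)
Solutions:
 u(b) = C1*exp(6*b/7)


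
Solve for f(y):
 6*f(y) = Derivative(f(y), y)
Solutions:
 f(y) = C1*exp(6*y)


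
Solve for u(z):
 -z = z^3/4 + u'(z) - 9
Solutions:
 u(z) = C1 - z^4/16 - z^2/2 + 9*z


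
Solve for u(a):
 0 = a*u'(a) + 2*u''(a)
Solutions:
 u(a) = C1 + C2*erf(a/2)


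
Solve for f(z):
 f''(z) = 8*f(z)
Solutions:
 f(z) = C1*exp(-2*sqrt(2)*z) + C2*exp(2*sqrt(2)*z)


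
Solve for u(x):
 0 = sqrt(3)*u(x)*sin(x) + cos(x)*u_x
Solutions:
 u(x) = C1*cos(x)^(sqrt(3))


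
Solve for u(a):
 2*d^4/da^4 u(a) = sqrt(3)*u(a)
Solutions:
 u(a) = C1*exp(-2^(3/4)*3^(1/8)*a/2) + C2*exp(2^(3/4)*3^(1/8)*a/2) + C3*sin(2^(3/4)*3^(1/8)*a/2) + C4*cos(2^(3/4)*3^(1/8)*a/2)


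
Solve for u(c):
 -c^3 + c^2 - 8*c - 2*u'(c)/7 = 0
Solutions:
 u(c) = C1 - 7*c^4/8 + 7*c^3/6 - 14*c^2


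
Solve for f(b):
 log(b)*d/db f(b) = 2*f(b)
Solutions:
 f(b) = C1*exp(2*li(b))


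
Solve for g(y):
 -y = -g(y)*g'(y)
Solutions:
 g(y) = -sqrt(C1 + y^2)
 g(y) = sqrt(C1 + y^2)


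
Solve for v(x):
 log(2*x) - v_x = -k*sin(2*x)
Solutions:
 v(x) = C1 - k*cos(2*x)/2 + x*log(x) - x + x*log(2)


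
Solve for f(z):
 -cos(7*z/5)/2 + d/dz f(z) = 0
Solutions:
 f(z) = C1 + 5*sin(7*z/5)/14


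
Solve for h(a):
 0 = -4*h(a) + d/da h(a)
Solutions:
 h(a) = C1*exp(4*a)


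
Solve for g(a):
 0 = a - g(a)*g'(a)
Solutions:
 g(a) = -sqrt(C1 + a^2)
 g(a) = sqrt(C1 + a^2)


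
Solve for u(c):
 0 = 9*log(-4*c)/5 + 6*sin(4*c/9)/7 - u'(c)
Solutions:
 u(c) = C1 + 9*c*log(-c)/5 - 9*c/5 + 18*c*log(2)/5 - 27*cos(4*c/9)/14


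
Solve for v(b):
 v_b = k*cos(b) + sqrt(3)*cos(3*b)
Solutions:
 v(b) = C1 + k*sin(b) + sqrt(3)*sin(3*b)/3


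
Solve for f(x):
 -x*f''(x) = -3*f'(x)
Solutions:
 f(x) = C1 + C2*x^4


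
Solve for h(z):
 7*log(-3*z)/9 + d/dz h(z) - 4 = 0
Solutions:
 h(z) = C1 - 7*z*log(-z)/9 + z*(43 - 7*log(3))/9


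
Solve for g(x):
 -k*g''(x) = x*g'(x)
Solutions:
 g(x) = C1 + C2*sqrt(k)*erf(sqrt(2)*x*sqrt(1/k)/2)


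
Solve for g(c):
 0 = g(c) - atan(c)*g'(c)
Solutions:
 g(c) = C1*exp(Integral(1/atan(c), c))


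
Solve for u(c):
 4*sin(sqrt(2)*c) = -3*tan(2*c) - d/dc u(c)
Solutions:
 u(c) = C1 + 3*log(cos(2*c))/2 + 2*sqrt(2)*cos(sqrt(2)*c)


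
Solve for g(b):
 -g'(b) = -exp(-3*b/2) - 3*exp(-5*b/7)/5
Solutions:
 g(b) = C1 - 2*exp(-3*b/2)/3 - 21*exp(-5*b/7)/25


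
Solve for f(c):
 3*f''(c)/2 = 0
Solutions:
 f(c) = C1 + C2*c


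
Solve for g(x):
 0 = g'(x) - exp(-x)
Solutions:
 g(x) = C1 - exp(-x)


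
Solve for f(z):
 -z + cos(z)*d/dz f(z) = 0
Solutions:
 f(z) = C1 + Integral(z/cos(z), z)


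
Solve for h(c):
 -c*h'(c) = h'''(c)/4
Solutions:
 h(c) = C1 + Integral(C2*airyai(-2^(2/3)*c) + C3*airybi(-2^(2/3)*c), c)


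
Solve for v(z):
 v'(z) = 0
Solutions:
 v(z) = C1


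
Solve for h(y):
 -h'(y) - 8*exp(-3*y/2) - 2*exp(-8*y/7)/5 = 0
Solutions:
 h(y) = C1 + 16*exp(-3*y/2)/3 + 7*exp(-8*y/7)/20


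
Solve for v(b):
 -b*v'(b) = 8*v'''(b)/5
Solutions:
 v(b) = C1 + Integral(C2*airyai(-5^(1/3)*b/2) + C3*airybi(-5^(1/3)*b/2), b)


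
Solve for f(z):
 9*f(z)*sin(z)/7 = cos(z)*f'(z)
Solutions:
 f(z) = C1/cos(z)^(9/7)


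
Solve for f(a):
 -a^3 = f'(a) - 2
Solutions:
 f(a) = C1 - a^4/4 + 2*a


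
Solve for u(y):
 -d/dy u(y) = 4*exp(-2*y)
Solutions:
 u(y) = C1 + 2*exp(-2*y)


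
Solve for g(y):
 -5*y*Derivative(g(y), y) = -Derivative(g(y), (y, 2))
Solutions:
 g(y) = C1 + C2*erfi(sqrt(10)*y/2)


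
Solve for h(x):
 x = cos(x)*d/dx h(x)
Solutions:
 h(x) = C1 + Integral(x/cos(x), x)


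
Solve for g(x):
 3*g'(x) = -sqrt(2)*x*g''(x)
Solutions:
 g(x) = C1 + C2*x^(1 - 3*sqrt(2)/2)


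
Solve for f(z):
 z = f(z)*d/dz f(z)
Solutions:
 f(z) = -sqrt(C1 + z^2)
 f(z) = sqrt(C1 + z^2)


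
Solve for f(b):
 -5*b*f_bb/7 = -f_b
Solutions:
 f(b) = C1 + C2*b^(12/5)


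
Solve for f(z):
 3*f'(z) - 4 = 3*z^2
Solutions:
 f(z) = C1 + z^3/3 + 4*z/3


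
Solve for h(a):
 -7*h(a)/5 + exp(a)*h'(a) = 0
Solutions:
 h(a) = C1*exp(-7*exp(-a)/5)


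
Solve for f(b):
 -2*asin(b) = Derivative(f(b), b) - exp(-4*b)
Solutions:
 f(b) = C1 - 2*b*asin(b) - 2*sqrt(1 - b^2) - exp(-4*b)/4


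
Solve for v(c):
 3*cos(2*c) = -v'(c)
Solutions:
 v(c) = C1 - 3*sin(2*c)/2


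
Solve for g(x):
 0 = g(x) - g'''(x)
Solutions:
 g(x) = C3*exp(x) + (C1*sin(sqrt(3)*x/2) + C2*cos(sqrt(3)*x/2))*exp(-x/2)


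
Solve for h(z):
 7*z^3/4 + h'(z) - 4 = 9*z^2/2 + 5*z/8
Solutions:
 h(z) = C1 - 7*z^4/16 + 3*z^3/2 + 5*z^2/16 + 4*z


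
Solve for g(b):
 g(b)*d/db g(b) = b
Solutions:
 g(b) = -sqrt(C1 + b^2)
 g(b) = sqrt(C1 + b^2)


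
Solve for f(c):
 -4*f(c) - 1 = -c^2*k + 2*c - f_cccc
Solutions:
 f(c) = C1*exp(-sqrt(2)*c) + C2*exp(sqrt(2)*c) + C3*sin(sqrt(2)*c) + C4*cos(sqrt(2)*c) + c^2*k/4 - c/2 - 1/4


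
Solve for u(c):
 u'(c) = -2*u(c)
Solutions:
 u(c) = C1*exp(-2*c)


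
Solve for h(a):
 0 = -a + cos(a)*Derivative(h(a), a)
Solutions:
 h(a) = C1 + Integral(a/cos(a), a)


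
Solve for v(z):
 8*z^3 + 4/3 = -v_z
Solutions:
 v(z) = C1 - 2*z^4 - 4*z/3


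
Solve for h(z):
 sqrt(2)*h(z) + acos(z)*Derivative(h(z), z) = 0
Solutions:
 h(z) = C1*exp(-sqrt(2)*Integral(1/acos(z), z))


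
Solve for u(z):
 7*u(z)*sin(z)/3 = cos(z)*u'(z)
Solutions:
 u(z) = C1/cos(z)^(7/3)


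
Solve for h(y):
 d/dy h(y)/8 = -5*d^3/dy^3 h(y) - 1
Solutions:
 h(y) = C1 + C2*sin(sqrt(10)*y/20) + C3*cos(sqrt(10)*y/20) - 8*y


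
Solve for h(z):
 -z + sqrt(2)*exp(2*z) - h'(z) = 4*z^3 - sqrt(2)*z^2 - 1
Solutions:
 h(z) = C1 - z^4 + sqrt(2)*z^3/3 - z^2/2 + z + sqrt(2)*exp(2*z)/2


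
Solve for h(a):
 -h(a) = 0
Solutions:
 h(a) = 0


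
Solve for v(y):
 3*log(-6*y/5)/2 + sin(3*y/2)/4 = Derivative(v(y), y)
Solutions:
 v(y) = C1 + 3*y*log(-y)/2 - 2*y*log(5) - 3*y/2 + y*log(30)/2 + y*log(6) - cos(3*y/2)/6


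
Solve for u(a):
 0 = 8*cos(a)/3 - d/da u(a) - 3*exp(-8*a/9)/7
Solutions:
 u(a) = C1 + 8*sin(a)/3 + 27*exp(-8*a/9)/56


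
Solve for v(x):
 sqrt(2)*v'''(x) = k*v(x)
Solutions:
 v(x) = C1*exp(2^(5/6)*k^(1/3)*x/2) + C2*exp(2^(5/6)*k^(1/3)*x*(-1 + sqrt(3)*I)/4) + C3*exp(-2^(5/6)*k^(1/3)*x*(1 + sqrt(3)*I)/4)


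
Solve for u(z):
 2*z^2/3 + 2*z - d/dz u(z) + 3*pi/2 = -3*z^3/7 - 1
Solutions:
 u(z) = C1 + 3*z^4/28 + 2*z^3/9 + z^2 + z + 3*pi*z/2


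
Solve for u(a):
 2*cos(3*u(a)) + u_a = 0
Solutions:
 u(a) = -asin((C1 + exp(12*a))/(C1 - exp(12*a)))/3 + pi/3
 u(a) = asin((C1 + exp(12*a))/(C1 - exp(12*a)))/3


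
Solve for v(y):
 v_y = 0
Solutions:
 v(y) = C1


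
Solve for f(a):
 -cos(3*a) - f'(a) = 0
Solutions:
 f(a) = C1 - sin(3*a)/3


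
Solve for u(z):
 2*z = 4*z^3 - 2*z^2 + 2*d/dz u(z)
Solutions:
 u(z) = C1 - z^4/2 + z^3/3 + z^2/2


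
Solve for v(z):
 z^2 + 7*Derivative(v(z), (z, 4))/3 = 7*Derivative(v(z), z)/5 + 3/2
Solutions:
 v(z) = C1 + C4*exp(3^(1/3)*5^(2/3)*z/5) + 5*z^3/21 - 15*z/14 + (C2*sin(3^(5/6)*5^(2/3)*z/10) + C3*cos(3^(5/6)*5^(2/3)*z/10))*exp(-3^(1/3)*5^(2/3)*z/10)


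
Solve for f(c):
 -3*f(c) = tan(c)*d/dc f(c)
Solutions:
 f(c) = C1/sin(c)^3


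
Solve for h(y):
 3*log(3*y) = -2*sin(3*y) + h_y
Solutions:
 h(y) = C1 + 3*y*log(y) - 3*y + 3*y*log(3) - 2*cos(3*y)/3


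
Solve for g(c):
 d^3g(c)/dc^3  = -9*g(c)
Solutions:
 g(c) = C3*exp(-3^(2/3)*c) + (C1*sin(3*3^(1/6)*c/2) + C2*cos(3*3^(1/6)*c/2))*exp(3^(2/3)*c/2)


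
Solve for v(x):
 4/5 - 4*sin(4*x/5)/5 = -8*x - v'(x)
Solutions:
 v(x) = C1 - 4*x^2 - 4*x/5 - cos(4*x/5)


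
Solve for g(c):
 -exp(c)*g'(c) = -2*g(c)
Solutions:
 g(c) = C1*exp(-2*exp(-c))


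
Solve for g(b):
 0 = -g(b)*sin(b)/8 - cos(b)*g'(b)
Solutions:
 g(b) = C1*cos(b)^(1/8)


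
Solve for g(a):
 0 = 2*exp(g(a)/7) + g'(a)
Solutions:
 g(a) = 7*log(1/(C1 + 2*a)) + 7*log(7)


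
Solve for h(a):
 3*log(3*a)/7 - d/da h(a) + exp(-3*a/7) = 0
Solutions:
 h(a) = C1 + 3*a*log(a)/7 + 3*a*(-1 + log(3))/7 - 7*exp(-3*a/7)/3


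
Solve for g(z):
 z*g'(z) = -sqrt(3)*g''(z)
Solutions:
 g(z) = C1 + C2*erf(sqrt(2)*3^(3/4)*z/6)


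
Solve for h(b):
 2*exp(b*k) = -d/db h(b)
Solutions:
 h(b) = C1 - 2*exp(b*k)/k


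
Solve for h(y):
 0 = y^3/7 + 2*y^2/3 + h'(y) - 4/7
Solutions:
 h(y) = C1 - y^4/28 - 2*y^3/9 + 4*y/7


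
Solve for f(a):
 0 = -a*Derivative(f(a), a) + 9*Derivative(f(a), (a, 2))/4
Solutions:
 f(a) = C1 + C2*erfi(sqrt(2)*a/3)


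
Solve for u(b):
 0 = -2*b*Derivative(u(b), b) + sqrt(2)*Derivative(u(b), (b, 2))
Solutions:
 u(b) = C1 + C2*erfi(2^(3/4)*b/2)


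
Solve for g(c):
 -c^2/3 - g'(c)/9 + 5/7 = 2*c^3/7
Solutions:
 g(c) = C1 - 9*c^4/14 - c^3 + 45*c/7


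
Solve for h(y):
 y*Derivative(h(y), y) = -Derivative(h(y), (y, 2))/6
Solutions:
 h(y) = C1 + C2*erf(sqrt(3)*y)


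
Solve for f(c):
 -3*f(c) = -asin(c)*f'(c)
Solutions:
 f(c) = C1*exp(3*Integral(1/asin(c), c))


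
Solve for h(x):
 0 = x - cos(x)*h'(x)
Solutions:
 h(x) = C1 + Integral(x/cos(x), x)


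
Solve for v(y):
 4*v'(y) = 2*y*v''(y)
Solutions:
 v(y) = C1 + C2*y^3


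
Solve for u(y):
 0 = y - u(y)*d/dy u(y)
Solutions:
 u(y) = -sqrt(C1 + y^2)
 u(y) = sqrt(C1 + y^2)


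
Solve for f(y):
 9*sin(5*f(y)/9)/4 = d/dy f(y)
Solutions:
 -9*y/4 + 9*log(cos(5*f(y)/9) - 1)/10 - 9*log(cos(5*f(y)/9) + 1)/10 = C1


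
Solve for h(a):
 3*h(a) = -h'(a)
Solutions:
 h(a) = C1*exp(-3*a)


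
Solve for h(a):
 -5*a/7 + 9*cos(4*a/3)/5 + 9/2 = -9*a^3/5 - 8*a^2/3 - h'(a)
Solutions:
 h(a) = C1 - 9*a^4/20 - 8*a^3/9 + 5*a^2/14 - 9*a/2 - 27*sin(4*a/3)/20


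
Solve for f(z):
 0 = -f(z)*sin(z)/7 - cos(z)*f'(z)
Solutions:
 f(z) = C1*cos(z)^(1/7)


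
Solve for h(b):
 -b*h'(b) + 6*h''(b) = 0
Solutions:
 h(b) = C1 + C2*erfi(sqrt(3)*b/6)


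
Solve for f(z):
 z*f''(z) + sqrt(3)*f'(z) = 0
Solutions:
 f(z) = C1 + C2*z^(1 - sqrt(3))


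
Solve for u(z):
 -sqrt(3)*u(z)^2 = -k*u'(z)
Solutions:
 u(z) = -k/(C1*k + sqrt(3)*z)


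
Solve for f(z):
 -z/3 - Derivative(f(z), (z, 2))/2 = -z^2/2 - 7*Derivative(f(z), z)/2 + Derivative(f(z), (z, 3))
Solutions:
 f(z) = C1 + C2*exp(z*(-1 + sqrt(57))/4) + C3*exp(-z*(1 + sqrt(57))/4) - z^3/21 + 4*z^2/147 - 76*z/1029


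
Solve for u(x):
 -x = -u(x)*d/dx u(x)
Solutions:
 u(x) = -sqrt(C1 + x^2)
 u(x) = sqrt(C1 + x^2)


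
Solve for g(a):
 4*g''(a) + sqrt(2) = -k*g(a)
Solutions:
 g(a) = C1*exp(-a*sqrt(-k)/2) + C2*exp(a*sqrt(-k)/2) - sqrt(2)/k


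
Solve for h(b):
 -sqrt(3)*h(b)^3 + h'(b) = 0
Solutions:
 h(b) = -sqrt(2)*sqrt(-1/(C1 + sqrt(3)*b))/2
 h(b) = sqrt(2)*sqrt(-1/(C1 + sqrt(3)*b))/2


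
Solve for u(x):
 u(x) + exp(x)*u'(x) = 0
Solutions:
 u(x) = C1*exp(exp(-x))


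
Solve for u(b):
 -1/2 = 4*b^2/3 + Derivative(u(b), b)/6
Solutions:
 u(b) = C1 - 8*b^3/3 - 3*b


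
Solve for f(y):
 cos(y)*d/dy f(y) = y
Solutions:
 f(y) = C1 + Integral(y/cos(y), y)


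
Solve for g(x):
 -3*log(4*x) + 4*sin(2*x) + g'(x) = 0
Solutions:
 g(x) = C1 + 3*x*log(x) - 3*x + 6*x*log(2) + 2*cos(2*x)


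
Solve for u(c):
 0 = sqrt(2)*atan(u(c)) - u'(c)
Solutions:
 Integral(1/atan(_y), (_y, u(c))) = C1 + sqrt(2)*c


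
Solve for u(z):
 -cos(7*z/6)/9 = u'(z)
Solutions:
 u(z) = C1 - 2*sin(7*z/6)/21


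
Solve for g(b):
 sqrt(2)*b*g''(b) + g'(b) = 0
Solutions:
 g(b) = C1 + C2*b^(1 - sqrt(2)/2)


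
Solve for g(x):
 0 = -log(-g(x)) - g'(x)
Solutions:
 -li(-g(x)) = C1 - x


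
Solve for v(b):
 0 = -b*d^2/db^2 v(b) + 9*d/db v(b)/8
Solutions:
 v(b) = C1 + C2*b^(17/8)


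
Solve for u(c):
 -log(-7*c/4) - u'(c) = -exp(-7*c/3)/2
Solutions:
 u(c) = C1 - c*log(-c) + c*(-log(7) + 1 + 2*log(2)) - 3*exp(-7*c/3)/14


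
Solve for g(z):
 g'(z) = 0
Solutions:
 g(z) = C1


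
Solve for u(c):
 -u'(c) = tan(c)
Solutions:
 u(c) = C1 + log(cos(c))


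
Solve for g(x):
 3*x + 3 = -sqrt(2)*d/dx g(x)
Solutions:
 g(x) = C1 - 3*sqrt(2)*x^2/4 - 3*sqrt(2)*x/2


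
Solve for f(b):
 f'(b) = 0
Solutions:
 f(b) = C1


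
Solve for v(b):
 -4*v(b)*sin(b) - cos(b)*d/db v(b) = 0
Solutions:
 v(b) = C1*cos(b)^4


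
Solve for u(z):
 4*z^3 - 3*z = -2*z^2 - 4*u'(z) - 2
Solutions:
 u(z) = C1 - z^4/4 - z^3/6 + 3*z^2/8 - z/2


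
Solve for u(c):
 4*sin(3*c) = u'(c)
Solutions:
 u(c) = C1 - 4*cos(3*c)/3


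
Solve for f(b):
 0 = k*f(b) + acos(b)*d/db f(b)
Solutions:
 f(b) = C1*exp(-k*Integral(1/acos(b), b))


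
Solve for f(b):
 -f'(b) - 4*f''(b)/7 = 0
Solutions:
 f(b) = C1 + C2*exp(-7*b/4)


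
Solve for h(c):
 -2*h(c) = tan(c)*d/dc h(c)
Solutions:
 h(c) = C1/sin(c)^2


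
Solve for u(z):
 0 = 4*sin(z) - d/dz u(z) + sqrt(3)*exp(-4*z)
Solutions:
 u(z) = C1 - 4*cos(z) - sqrt(3)*exp(-4*z)/4


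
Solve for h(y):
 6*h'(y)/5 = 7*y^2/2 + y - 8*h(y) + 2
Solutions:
 h(y) = C1*exp(-20*y/3) + 7*y^2/16 - y/160 + 803/3200


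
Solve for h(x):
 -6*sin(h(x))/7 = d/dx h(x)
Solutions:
 6*x/7 + log(cos(h(x)) - 1)/2 - log(cos(h(x)) + 1)/2 = C1


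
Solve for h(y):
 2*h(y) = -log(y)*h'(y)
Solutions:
 h(y) = C1*exp(-2*li(y))


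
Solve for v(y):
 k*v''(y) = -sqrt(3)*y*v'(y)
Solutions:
 v(y) = C1 + C2*sqrt(k)*erf(sqrt(2)*3^(1/4)*y*sqrt(1/k)/2)


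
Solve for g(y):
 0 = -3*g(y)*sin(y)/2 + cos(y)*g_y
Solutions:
 g(y) = C1/cos(y)^(3/2)


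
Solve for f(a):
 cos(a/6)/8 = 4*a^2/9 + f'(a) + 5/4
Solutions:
 f(a) = C1 - 4*a^3/27 - 5*a/4 + 3*sin(a/6)/4


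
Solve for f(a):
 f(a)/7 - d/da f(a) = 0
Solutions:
 f(a) = C1*exp(a/7)


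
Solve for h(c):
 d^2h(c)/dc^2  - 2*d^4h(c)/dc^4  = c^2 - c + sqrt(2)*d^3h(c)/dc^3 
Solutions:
 h(c) = C1 + C2*c + C3*exp(c*(-sqrt(2) + sqrt(10))/4) + C4*exp(-c*(sqrt(2) + sqrt(10))/4) + c^4/12 + c^3*(-1 + 2*sqrt(2))/6 + c^2*(4 - sqrt(2)/2)


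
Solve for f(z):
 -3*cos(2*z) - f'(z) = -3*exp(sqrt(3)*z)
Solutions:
 f(z) = C1 + sqrt(3)*exp(sqrt(3)*z) - 3*sin(2*z)/2


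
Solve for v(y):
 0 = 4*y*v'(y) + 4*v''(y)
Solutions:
 v(y) = C1 + C2*erf(sqrt(2)*y/2)


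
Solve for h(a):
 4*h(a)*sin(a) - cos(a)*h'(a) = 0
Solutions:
 h(a) = C1/cos(a)^4


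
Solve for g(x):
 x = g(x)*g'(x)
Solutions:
 g(x) = -sqrt(C1 + x^2)
 g(x) = sqrt(C1 + x^2)


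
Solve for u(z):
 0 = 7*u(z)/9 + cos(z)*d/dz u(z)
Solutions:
 u(z) = C1*(sin(z) - 1)^(7/18)/(sin(z) + 1)^(7/18)


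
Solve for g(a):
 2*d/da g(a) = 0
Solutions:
 g(a) = C1


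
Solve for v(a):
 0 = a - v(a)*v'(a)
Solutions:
 v(a) = -sqrt(C1 + a^2)
 v(a) = sqrt(C1 + a^2)


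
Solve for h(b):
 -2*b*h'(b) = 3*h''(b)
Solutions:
 h(b) = C1 + C2*erf(sqrt(3)*b/3)


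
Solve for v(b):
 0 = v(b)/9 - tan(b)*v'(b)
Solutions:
 v(b) = C1*sin(b)^(1/9)


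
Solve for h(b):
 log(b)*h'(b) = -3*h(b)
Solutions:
 h(b) = C1*exp(-3*li(b))


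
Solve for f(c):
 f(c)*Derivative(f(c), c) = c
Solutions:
 f(c) = -sqrt(C1 + c^2)
 f(c) = sqrt(C1 + c^2)


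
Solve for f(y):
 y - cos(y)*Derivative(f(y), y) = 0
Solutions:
 f(y) = C1 + Integral(y/cos(y), y)


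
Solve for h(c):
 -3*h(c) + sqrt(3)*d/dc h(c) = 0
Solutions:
 h(c) = C1*exp(sqrt(3)*c)


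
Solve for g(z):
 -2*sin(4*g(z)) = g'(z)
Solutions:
 g(z) = -acos((-C1 - exp(16*z))/(C1 - exp(16*z)))/4 + pi/2
 g(z) = acos((-C1 - exp(16*z))/(C1 - exp(16*z)))/4


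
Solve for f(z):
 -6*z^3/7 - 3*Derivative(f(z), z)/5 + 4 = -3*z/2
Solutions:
 f(z) = C1 - 5*z^4/14 + 5*z^2/4 + 20*z/3


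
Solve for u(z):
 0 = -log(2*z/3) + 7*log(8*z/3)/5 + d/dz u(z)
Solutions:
 u(z) = C1 - 2*z*log(z)/5 - 16*z*log(2)/5 + 2*z/5 + 2*z*log(3)/5


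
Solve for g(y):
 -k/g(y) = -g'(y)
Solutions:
 g(y) = -sqrt(C1 + 2*k*y)
 g(y) = sqrt(C1 + 2*k*y)


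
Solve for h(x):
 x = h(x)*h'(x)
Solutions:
 h(x) = -sqrt(C1 + x^2)
 h(x) = sqrt(C1 + x^2)


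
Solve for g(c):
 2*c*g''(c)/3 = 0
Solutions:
 g(c) = C1 + C2*c


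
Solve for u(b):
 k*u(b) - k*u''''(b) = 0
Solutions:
 u(b) = C1*exp(-b) + C2*exp(b) + C3*sin(b) + C4*cos(b)


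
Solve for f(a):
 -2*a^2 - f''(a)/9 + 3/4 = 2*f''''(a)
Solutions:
 f(a) = C1 + C2*a + C3*sin(sqrt(2)*a/6) + C4*cos(sqrt(2)*a/6) - 3*a^4/2 + 2619*a^2/8


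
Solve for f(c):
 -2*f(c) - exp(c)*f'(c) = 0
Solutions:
 f(c) = C1*exp(2*exp(-c))


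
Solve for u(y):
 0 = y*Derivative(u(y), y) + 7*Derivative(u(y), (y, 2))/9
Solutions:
 u(y) = C1 + C2*erf(3*sqrt(14)*y/14)


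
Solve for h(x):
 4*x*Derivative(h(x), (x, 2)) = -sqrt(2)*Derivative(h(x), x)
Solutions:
 h(x) = C1 + C2*x^(1 - sqrt(2)/4)


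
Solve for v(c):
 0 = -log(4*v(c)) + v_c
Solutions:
 -Integral(1/(log(_y) + 2*log(2)), (_y, v(c))) = C1 - c


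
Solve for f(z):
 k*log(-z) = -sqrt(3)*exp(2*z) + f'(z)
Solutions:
 f(z) = C1 + k*z*log(-z) - k*z + sqrt(3)*exp(2*z)/2


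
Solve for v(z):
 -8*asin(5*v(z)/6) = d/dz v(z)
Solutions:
 Integral(1/asin(5*_y/6), (_y, v(z))) = C1 - 8*z


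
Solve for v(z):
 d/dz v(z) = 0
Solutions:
 v(z) = C1


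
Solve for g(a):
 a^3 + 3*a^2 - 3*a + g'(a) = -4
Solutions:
 g(a) = C1 - a^4/4 - a^3 + 3*a^2/2 - 4*a


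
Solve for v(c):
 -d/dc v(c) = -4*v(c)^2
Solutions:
 v(c) = -1/(C1 + 4*c)


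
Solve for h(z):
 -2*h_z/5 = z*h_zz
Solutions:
 h(z) = C1 + C2*z^(3/5)


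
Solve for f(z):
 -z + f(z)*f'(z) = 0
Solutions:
 f(z) = -sqrt(C1 + z^2)
 f(z) = sqrt(C1 + z^2)


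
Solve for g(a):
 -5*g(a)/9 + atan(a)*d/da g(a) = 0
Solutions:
 g(a) = C1*exp(5*Integral(1/atan(a), a)/9)


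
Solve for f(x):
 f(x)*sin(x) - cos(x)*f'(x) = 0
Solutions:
 f(x) = C1/cos(x)


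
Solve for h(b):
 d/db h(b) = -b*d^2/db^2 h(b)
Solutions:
 h(b) = C1 + C2*log(b)


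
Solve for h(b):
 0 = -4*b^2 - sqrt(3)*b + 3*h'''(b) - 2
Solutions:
 h(b) = C1 + C2*b + C3*b^2 + b^5/45 + sqrt(3)*b^4/72 + b^3/9


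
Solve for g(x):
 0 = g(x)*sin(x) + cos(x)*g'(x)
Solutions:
 g(x) = C1*cos(x)


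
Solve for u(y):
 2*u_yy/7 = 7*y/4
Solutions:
 u(y) = C1 + C2*y + 49*y^3/48


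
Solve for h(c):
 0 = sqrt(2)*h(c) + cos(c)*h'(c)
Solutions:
 h(c) = C1*(sin(c) - 1)^(sqrt(2)/2)/(sin(c) + 1)^(sqrt(2)/2)


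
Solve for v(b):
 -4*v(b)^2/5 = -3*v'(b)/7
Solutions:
 v(b) = -15/(C1 + 28*b)


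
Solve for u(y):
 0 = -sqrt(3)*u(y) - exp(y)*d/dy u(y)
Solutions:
 u(y) = C1*exp(sqrt(3)*exp(-y))


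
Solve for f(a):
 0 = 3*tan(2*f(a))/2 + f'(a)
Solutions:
 f(a) = -asin(C1*exp(-3*a))/2 + pi/2
 f(a) = asin(C1*exp(-3*a))/2


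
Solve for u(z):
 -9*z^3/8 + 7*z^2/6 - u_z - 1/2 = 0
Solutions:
 u(z) = C1 - 9*z^4/32 + 7*z^3/18 - z/2


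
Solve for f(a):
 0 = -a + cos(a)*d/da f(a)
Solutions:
 f(a) = C1 + Integral(a/cos(a), a)


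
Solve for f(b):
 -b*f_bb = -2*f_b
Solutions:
 f(b) = C1 + C2*b^3


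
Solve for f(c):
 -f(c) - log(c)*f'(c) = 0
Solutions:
 f(c) = C1*exp(-li(c))


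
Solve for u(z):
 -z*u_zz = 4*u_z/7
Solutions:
 u(z) = C1 + C2*z^(3/7)


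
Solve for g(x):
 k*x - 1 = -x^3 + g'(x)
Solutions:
 g(x) = C1 + k*x^2/2 + x^4/4 - x


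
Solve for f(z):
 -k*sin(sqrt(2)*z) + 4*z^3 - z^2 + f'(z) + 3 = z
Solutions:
 f(z) = C1 - sqrt(2)*k*cos(sqrt(2)*z)/2 - z^4 + z^3/3 + z^2/2 - 3*z


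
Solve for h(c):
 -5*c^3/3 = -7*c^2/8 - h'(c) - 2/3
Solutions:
 h(c) = C1 + 5*c^4/12 - 7*c^3/24 - 2*c/3


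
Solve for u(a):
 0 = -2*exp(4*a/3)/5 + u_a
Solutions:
 u(a) = C1 + 3*exp(4*a/3)/10


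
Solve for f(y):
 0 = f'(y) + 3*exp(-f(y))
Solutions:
 f(y) = log(C1 - 3*y)


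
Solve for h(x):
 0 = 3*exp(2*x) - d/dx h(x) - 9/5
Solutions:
 h(x) = C1 - 9*x/5 + 3*exp(2*x)/2


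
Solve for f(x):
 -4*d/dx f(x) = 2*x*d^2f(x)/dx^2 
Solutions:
 f(x) = C1 + C2/x


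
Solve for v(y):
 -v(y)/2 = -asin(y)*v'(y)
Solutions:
 v(y) = C1*exp(Integral(1/asin(y), y)/2)


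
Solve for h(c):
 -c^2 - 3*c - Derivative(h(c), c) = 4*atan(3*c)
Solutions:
 h(c) = C1 - c^3/3 - 3*c^2/2 - 4*c*atan(3*c) + 2*log(9*c^2 + 1)/3


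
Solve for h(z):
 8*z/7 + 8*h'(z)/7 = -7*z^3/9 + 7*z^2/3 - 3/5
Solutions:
 h(z) = C1 - 49*z^4/288 + 49*z^3/72 - z^2/2 - 21*z/40


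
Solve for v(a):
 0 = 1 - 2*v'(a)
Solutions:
 v(a) = C1 + a/2


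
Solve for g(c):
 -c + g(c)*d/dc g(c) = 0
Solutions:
 g(c) = -sqrt(C1 + c^2)
 g(c) = sqrt(C1 + c^2)


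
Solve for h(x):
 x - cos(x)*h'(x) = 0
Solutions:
 h(x) = C1 + Integral(x/cos(x), x)


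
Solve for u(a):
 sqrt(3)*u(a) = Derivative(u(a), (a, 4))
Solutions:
 u(a) = C1*exp(-3^(1/8)*a) + C2*exp(3^(1/8)*a) + C3*sin(3^(1/8)*a) + C4*cos(3^(1/8)*a)


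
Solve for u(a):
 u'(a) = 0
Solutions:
 u(a) = C1


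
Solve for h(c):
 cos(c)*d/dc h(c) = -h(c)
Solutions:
 h(c) = C1*sqrt(sin(c) - 1)/sqrt(sin(c) + 1)


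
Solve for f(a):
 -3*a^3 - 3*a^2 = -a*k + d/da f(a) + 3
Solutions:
 f(a) = C1 - 3*a^4/4 - a^3 + a^2*k/2 - 3*a


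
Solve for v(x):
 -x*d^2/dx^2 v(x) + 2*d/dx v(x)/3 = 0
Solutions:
 v(x) = C1 + C2*x^(5/3)


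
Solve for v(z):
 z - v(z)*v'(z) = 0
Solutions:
 v(z) = -sqrt(C1 + z^2)
 v(z) = sqrt(C1 + z^2)
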